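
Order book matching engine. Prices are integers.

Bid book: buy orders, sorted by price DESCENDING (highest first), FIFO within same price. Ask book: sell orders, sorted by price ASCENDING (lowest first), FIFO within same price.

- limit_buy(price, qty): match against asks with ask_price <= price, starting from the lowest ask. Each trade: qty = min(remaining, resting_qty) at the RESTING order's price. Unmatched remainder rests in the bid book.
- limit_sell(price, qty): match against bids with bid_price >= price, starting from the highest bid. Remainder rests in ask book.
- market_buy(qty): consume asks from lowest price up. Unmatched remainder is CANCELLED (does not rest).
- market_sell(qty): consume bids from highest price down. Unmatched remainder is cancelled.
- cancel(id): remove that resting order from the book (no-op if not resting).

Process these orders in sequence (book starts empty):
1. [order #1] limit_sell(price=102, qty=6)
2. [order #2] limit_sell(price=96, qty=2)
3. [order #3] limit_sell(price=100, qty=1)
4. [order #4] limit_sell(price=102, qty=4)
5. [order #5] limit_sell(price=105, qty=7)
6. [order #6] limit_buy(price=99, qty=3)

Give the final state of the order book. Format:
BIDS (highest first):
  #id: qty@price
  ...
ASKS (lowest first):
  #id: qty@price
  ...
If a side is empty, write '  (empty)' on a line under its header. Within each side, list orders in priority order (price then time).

After op 1 [order #1] limit_sell(price=102, qty=6): fills=none; bids=[-] asks=[#1:6@102]
After op 2 [order #2] limit_sell(price=96, qty=2): fills=none; bids=[-] asks=[#2:2@96 #1:6@102]
After op 3 [order #3] limit_sell(price=100, qty=1): fills=none; bids=[-] asks=[#2:2@96 #3:1@100 #1:6@102]
After op 4 [order #4] limit_sell(price=102, qty=4): fills=none; bids=[-] asks=[#2:2@96 #3:1@100 #1:6@102 #4:4@102]
After op 5 [order #5] limit_sell(price=105, qty=7): fills=none; bids=[-] asks=[#2:2@96 #3:1@100 #1:6@102 #4:4@102 #5:7@105]
After op 6 [order #6] limit_buy(price=99, qty=3): fills=#6x#2:2@96; bids=[#6:1@99] asks=[#3:1@100 #1:6@102 #4:4@102 #5:7@105]

Answer: BIDS (highest first):
  #6: 1@99
ASKS (lowest first):
  #3: 1@100
  #1: 6@102
  #4: 4@102
  #5: 7@105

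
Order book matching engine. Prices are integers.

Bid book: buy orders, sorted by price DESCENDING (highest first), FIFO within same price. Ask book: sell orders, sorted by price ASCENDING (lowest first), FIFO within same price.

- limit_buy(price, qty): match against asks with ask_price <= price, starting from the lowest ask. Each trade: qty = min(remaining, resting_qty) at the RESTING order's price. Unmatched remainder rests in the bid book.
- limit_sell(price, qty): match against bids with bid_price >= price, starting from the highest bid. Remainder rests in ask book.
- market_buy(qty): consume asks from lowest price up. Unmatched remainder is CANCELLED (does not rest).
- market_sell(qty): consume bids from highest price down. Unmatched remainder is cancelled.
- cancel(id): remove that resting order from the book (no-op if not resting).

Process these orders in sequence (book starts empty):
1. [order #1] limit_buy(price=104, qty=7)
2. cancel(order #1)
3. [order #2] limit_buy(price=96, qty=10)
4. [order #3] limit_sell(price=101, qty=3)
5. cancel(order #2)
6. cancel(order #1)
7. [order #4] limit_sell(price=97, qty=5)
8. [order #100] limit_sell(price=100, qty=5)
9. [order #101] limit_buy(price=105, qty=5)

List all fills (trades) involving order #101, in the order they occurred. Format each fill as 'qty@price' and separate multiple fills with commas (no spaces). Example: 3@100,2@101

Answer: 5@97

Derivation:
After op 1 [order #1] limit_buy(price=104, qty=7): fills=none; bids=[#1:7@104] asks=[-]
After op 2 cancel(order #1): fills=none; bids=[-] asks=[-]
After op 3 [order #2] limit_buy(price=96, qty=10): fills=none; bids=[#2:10@96] asks=[-]
After op 4 [order #3] limit_sell(price=101, qty=3): fills=none; bids=[#2:10@96] asks=[#3:3@101]
After op 5 cancel(order #2): fills=none; bids=[-] asks=[#3:3@101]
After op 6 cancel(order #1): fills=none; bids=[-] asks=[#3:3@101]
After op 7 [order #4] limit_sell(price=97, qty=5): fills=none; bids=[-] asks=[#4:5@97 #3:3@101]
After op 8 [order #100] limit_sell(price=100, qty=5): fills=none; bids=[-] asks=[#4:5@97 #100:5@100 #3:3@101]
After op 9 [order #101] limit_buy(price=105, qty=5): fills=#101x#4:5@97; bids=[-] asks=[#100:5@100 #3:3@101]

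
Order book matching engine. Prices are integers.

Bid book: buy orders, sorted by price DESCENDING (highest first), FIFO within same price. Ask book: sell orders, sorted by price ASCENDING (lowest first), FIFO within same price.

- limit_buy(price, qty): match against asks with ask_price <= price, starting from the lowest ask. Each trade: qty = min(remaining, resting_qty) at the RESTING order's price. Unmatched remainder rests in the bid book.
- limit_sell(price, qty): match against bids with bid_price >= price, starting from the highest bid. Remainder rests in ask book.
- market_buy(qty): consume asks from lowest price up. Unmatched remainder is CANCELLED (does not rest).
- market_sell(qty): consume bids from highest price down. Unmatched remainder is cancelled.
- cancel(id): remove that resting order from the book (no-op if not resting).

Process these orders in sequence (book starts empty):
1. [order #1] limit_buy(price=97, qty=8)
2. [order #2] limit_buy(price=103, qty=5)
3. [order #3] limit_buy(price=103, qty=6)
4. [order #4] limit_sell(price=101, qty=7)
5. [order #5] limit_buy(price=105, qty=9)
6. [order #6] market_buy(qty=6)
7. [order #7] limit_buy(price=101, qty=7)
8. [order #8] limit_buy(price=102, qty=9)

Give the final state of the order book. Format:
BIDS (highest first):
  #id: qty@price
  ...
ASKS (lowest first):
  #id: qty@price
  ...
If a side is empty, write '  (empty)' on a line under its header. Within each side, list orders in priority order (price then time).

Answer: BIDS (highest first):
  #5: 9@105
  #3: 4@103
  #8: 9@102
  #7: 7@101
  #1: 8@97
ASKS (lowest first):
  (empty)

Derivation:
After op 1 [order #1] limit_buy(price=97, qty=8): fills=none; bids=[#1:8@97] asks=[-]
After op 2 [order #2] limit_buy(price=103, qty=5): fills=none; bids=[#2:5@103 #1:8@97] asks=[-]
After op 3 [order #3] limit_buy(price=103, qty=6): fills=none; bids=[#2:5@103 #3:6@103 #1:8@97] asks=[-]
After op 4 [order #4] limit_sell(price=101, qty=7): fills=#2x#4:5@103 #3x#4:2@103; bids=[#3:4@103 #1:8@97] asks=[-]
After op 5 [order #5] limit_buy(price=105, qty=9): fills=none; bids=[#5:9@105 #3:4@103 #1:8@97] asks=[-]
After op 6 [order #6] market_buy(qty=6): fills=none; bids=[#5:9@105 #3:4@103 #1:8@97] asks=[-]
After op 7 [order #7] limit_buy(price=101, qty=7): fills=none; bids=[#5:9@105 #3:4@103 #7:7@101 #1:8@97] asks=[-]
After op 8 [order #8] limit_buy(price=102, qty=9): fills=none; bids=[#5:9@105 #3:4@103 #8:9@102 #7:7@101 #1:8@97] asks=[-]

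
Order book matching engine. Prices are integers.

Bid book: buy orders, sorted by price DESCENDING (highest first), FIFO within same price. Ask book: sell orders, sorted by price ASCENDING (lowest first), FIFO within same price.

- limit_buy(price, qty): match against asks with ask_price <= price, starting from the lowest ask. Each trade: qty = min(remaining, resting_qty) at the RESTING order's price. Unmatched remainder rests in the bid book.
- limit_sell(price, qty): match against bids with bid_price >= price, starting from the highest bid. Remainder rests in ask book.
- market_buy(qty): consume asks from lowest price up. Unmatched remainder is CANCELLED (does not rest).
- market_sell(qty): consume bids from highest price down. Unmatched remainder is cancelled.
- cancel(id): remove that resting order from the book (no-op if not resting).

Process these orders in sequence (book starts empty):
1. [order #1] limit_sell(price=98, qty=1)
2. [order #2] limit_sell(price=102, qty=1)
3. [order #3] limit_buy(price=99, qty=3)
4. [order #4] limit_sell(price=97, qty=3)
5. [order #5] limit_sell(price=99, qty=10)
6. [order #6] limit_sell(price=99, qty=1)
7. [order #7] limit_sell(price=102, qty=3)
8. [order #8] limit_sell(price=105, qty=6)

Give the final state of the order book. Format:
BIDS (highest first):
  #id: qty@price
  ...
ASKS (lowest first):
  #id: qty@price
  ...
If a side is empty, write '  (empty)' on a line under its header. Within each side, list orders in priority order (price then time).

After op 1 [order #1] limit_sell(price=98, qty=1): fills=none; bids=[-] asks=[#1:1@98]
After op 2 [order #2] limit_sell(price=102, qty=1): fills=none; bids=[-] asks=[#1:1@98 #2:1@102]
After op 3 [order #3] limit_buy(price=99, qty=3): fills=#3x#1:1@98; bids=[#3:2@99] asks=[#2:1@102]
After op 4 [order #4] limit_sell(price=97, qty=3): fills=#3x#4:2@99; bids=[-] asks=[#4:1@97 #2:1@102]
After op 5 [order #5] limit_sell(price=99, qty=10): fills=none; bids=[-] asks=[#4:1@97 #5:10@99 #2:1@102]
After op 6 [order #6] limit_sell(price=99, qty=1): fills=none; bids=[-] asks=[#4:1@97 #5:10@99 #6:1@99 #2:1@102]
After op 7 [order #7] limit_sell(price=102, qty=3): fills=none; bids=[-] asks=[#4:1@97 #5:10@99 #6:1@99 #2:1@102 #7:3@102]
After op 8 [order #8] limit_sell(price=105, qty=6): fills=none; bids=[-] asks=[#4:1@97 #5:10@99 #6:1@99 #2:1@102 #7:3@102 #8:6@105]

Answer: BIDS (highest first):
  (empty)
ASKS (lowest first):
  #4: 1@97
  #5: 10@99
  #6: 1@99
  #2: 1@102
  #7: 3@102
  #8: 6@105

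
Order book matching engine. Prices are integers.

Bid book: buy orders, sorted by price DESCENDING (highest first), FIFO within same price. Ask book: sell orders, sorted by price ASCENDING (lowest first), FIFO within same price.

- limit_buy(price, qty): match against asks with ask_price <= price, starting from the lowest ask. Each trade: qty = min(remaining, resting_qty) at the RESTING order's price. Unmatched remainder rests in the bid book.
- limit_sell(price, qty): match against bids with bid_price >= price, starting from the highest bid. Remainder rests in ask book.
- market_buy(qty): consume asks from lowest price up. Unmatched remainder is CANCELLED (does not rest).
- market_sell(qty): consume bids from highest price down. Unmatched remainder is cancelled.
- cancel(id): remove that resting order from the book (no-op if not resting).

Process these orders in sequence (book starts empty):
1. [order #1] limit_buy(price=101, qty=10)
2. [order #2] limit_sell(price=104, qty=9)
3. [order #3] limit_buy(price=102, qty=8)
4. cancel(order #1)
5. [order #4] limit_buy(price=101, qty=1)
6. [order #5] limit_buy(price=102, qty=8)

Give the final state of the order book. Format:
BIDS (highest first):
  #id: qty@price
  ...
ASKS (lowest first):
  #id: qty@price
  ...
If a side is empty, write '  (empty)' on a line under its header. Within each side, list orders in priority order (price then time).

After op 1 [order #1] limit_buy(price=101, qty=10): fills=none; bids=[#1:10@101] asks=[-]
After op 2 [order #2] limit_sell(price=104, qty=9): fills=none; bids=[#1:10@101] asks=[#2:9@104]
After op 3 [order #3] limit_buy(price=102, qty=8): fills=none; bids=[#3:8@102 #1:10@101] asks=[#2:9@104]
After op 4 cancel(order #1): fills=none; bids=[#3:8@102] asks=[#2:9@104]
After op 5 [order #4] limit_buy(price=101, qty=1): fills=none; bids=[#3:8@102 #4:1@101] asks=[#2:9@104]
After op 6 [order #5] limit_buy(price=102, qty=8): fills=none; bids=[#3:8@102 #5:8@102 #4:1@101] asks=[#2:9@104]

Answer: BIDS (highest first):
  #3: 8@102
  #5: 8@102
  #4: 1@101
ASKS (lowest first):
  #2: 9@104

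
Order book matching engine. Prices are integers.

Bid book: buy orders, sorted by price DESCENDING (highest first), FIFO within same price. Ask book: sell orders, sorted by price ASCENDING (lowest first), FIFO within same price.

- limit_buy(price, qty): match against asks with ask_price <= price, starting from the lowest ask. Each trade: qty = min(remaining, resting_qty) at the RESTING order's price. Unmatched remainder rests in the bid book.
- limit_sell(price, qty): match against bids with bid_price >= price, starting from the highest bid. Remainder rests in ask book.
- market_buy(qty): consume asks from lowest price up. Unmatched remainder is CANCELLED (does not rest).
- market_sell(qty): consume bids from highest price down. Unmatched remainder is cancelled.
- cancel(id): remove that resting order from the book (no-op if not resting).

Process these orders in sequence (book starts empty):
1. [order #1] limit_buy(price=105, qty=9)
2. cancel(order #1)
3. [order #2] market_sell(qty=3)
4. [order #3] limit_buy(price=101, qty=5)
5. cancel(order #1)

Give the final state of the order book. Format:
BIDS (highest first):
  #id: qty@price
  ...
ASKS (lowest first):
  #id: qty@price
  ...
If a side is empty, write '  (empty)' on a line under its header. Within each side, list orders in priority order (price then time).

After op 1 [order #1] limit_buy(price=105, qty=9): fills=none; bids=[#1:9@105] asks=[-]
After op 2 cancel(order #1): fills=none; bids=[-] asks=[-]
After op 3 [order #2] market_sell(qty=3): fills=none; bids=[-] asks=[-]
After op 4 [order #3] limit_buy(price=101, qty=5): fills=none; bids=[#3:5@101] asks=[-]
After op 5 cancel(order #1): fills=none; bids=[#3:5@101] asks=[-]

Answer: BIDS (highest first):
  #3: 5@101
ASKS (lowest first):
  (empty)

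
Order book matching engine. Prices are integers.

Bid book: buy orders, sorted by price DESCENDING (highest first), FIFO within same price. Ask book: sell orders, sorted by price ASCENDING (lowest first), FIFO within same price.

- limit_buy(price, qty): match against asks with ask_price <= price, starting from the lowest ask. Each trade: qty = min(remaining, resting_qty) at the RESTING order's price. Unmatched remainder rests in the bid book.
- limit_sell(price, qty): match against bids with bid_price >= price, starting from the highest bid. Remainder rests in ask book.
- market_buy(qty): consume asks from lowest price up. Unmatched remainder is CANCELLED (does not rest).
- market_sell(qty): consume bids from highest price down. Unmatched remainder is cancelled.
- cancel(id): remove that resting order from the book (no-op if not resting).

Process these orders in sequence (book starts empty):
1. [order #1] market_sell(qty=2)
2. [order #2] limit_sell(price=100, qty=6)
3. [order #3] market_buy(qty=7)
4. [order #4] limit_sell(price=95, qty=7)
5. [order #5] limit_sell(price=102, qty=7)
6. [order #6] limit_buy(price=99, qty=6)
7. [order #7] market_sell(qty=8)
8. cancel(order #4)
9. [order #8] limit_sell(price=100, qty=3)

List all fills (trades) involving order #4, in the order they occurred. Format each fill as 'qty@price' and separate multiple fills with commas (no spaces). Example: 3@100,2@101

After op 1 [order #1] market_sell(qty=2): fills=none; bids=[-] asks=[-]
After op 2 [order #2] limit_sell(price=100, qty=6): fills=none; bids=[-] asks=[#2:6@100]
After op 3 [order #3] market_buy(qty=7): fills=#3x#2:6@100; bids=[-] asks=[-]
After op 4 [order #4] limit_sell(price=95, qty=7): fills=none; bids=[-] asks=[#4:7@95]
After op 5 [order #5] limit_sell(price=102, qty=7): fills=none; bids=[-] asks=[#4:7@95 #5:7@102]
After op 6 [order #6] limit_buy(price=99, qty=6): fills=#6x#4:6@95; bids=[-] asks=[#4:1@95 #5:7@102]
After op 7 [order #7] market_sell(qty=8): fills=none; bids=[-] asks=[#4:1@95 #5:7@102]
After op 8 cancel(order #4): fills=none; bids=[-] asks=[#5:7@102]
After op 9 [order #8] limit_sell(price=100, qty=3): fills=none; bids=[-] asks=[#8:3@100 #5:7@102]

Answer: 6@95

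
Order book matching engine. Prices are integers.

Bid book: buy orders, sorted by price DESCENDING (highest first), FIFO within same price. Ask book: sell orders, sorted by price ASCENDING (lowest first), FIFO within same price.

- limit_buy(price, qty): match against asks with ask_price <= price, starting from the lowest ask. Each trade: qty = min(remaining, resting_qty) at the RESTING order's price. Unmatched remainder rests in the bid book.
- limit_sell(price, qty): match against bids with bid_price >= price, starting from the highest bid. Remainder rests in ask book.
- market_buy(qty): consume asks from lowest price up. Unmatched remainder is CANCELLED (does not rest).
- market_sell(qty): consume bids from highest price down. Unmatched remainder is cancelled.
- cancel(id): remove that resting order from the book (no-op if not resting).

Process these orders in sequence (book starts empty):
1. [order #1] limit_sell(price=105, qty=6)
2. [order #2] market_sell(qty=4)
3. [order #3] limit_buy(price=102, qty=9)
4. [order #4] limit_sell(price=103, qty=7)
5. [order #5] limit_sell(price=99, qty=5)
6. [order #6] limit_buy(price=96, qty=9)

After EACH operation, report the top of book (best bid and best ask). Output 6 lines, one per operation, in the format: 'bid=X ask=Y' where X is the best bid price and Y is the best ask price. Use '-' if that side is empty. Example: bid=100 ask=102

Answer: bid=- ask=105
bid=- ask=105
bid=102 ask=105
bid=102 ask=103
bid=102 ask=103
bid=102 ask=103

Derivation:
After op 1 [order #1] limit_sell(price=105, qty=6): fills=none; bids=[-] asks=[#1:6@105]
After op 2 [order #2] market_sell(qty=4): fills=none; bids=[-] asks=[#1:6@105]
After op 3 [order #3] limit_buy(price=102, qty=9): fills=none; bids=[#3:9@102] asks=[#1:6@105]
After op 4 [order #4] limit_sell(price=103, qty=7): fills=none; bids=[#3:9@102] asks=[#4:7@103 #1:6@105]
After op 5 [order #5] limit_sell(price=99, qty=5): fills=#3x#5:5@102; bids=[#3:4@102] asks=[#4:7@103 #1:6@105]
After op 6 [order #6] limit_buy(price=96, qty=9): fills=none; bids=[#3:4@102 #6:9@96] asks=[#4:7@103 #1:6@105]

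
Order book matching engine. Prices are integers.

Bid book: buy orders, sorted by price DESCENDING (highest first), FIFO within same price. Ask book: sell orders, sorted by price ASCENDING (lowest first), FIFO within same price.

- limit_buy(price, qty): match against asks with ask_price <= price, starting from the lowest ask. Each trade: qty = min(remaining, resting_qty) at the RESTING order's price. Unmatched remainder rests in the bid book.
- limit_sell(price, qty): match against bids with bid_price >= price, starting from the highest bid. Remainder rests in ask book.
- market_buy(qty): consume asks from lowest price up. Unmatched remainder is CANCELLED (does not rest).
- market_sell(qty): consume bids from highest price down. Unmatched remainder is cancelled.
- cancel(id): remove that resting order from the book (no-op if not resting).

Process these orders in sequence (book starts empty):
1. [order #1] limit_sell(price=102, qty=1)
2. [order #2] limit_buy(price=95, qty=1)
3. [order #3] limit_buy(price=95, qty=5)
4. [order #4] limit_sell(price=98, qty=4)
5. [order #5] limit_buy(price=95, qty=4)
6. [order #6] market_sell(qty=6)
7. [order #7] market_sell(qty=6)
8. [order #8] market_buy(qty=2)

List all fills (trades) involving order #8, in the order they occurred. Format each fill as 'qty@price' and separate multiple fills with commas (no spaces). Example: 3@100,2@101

After op 1 [order #1] limit_sell(price=102, qty=1): fills=none; bids=[-] asks=[#1:1@102]
After op 2 [order #2] limit_buy(price=95, qty=1): fills=none; bids=[#2:1@95] asks=[#1:1@102]
After op 3 [order #3] limit_buy(price=95, qty=5): fills=none; bids=[#2:1@95 #3:5@95] asks=[#1:1@102]
After op 4 [order #4] limit_sell(price=98, qty=4): fills=none; bids=[#2:1@95 #3:5@95] asks=[#4:4@98 #1:1@102]
After op 5 [order #5] limit_buy(price=95, qty=4): fills=none; bids=[#2:1@95 #3:5@95 #5:4@95] asks=[#4:4@98 #1:1@102]
After op 6 [order #6] market_sell(qty=6): fills=#2x#6:1@95 #3x#6:5@95; bids=[#5:4@95] asks=[#4:4@98 #1:1@102]
After op 7 [order #7] market_sell(qty=6): fills=#5x#7:4@95; bids=[-] asks=[#4:4@98 #1:1@102]
After op 8 [order #8] market_buy(qty=2): fills=#8x#4:2@98; bids=[-] asks=[#4:2@98 #1:1@102]

Answer: 2@98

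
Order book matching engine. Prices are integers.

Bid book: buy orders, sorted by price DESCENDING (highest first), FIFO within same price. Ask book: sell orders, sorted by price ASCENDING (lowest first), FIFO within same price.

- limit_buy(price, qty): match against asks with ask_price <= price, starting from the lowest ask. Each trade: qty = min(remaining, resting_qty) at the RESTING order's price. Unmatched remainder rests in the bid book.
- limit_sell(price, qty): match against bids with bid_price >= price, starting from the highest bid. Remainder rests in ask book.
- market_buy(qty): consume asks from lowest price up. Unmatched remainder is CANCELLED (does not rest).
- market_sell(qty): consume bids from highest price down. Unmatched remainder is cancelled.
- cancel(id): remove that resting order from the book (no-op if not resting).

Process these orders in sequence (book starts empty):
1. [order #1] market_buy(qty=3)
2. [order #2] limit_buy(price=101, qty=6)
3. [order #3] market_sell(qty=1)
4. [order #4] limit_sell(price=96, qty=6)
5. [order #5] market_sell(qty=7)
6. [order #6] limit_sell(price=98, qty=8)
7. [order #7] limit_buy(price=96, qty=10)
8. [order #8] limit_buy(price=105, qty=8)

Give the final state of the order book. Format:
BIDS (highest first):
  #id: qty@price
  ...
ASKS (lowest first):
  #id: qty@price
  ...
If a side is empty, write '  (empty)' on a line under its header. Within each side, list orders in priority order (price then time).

Answer: BIDS (highest first):
  #7: 9@96
ASKS (lowest first):
  (empty)

Derivation:
After op 1 [order #1] market_buy(qty=3): fills=none; bids=[-] asks=[-]
After op 2 [order #2] limit_buy(price=101, qty=6): fills=none; bids=[#2:6@101] asks=[-]
After op 3 [order #3] market_sell(qty=1): fills=#2x#3:1@101; bids=[#2:5@101] asks=[-]
After op 4 [order #4] limit_sell(price=96, qty=6): fills=#2x#4:5@101; bids=[-] asks=[#4:1@96]
After op 5 [order #5] market_sell(qty=7): fills=none; bids=[-] asks=[#4:1@96]
After op 6 [order #6] limit_sell(price=98, qty=8): fills=none; bids=[-] asks=[#4:1@96 #6:8@98]
After op 7 [order #7] limit_buy(price=96, qty=10): fills=#7x#4:1@96; bids=[#7:9@96] asks=[#6:8@98]
After op 8 [order #8] limit_buy(price=105, qty=8): fills=#8x#6:8@98; bids=[#7:9@96] asks=[-]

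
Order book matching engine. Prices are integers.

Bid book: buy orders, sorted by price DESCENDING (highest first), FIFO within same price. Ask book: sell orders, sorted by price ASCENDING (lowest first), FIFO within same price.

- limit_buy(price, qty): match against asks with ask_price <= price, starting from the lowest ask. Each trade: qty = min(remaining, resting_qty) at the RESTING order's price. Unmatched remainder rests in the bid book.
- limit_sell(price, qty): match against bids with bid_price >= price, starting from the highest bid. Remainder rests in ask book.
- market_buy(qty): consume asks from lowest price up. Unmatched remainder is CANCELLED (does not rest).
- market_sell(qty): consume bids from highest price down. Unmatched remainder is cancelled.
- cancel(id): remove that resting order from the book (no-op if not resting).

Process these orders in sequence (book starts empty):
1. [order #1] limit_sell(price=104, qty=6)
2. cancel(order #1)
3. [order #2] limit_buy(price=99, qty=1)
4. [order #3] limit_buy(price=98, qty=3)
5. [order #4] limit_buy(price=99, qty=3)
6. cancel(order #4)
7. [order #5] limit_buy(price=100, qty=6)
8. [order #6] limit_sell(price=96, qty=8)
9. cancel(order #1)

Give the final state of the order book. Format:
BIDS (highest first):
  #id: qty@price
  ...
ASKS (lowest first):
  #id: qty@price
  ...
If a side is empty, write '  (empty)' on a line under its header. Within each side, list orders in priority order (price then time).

After op 1 [order #1] limit_sell(price=104, qty=6): fills=none; bids=[-] asks=[#1:6@104]
After op 2 cancel(order #1): fills=none; bids=[-] asks=[-]
After op 3 [order #2] limit_buy(price=99, qty=1): fills=none; bids=[#2:1@99] asks=[-]
After op 4 [order #3] limit_buy(price=98, qty=3): fills=none; bids=[#2:1@99 #3:3@98] asks=[-]
After op 5 [order #4] limit_buy(price=99, qty=3): fills=none; bids=[#2:1@99 #4:3@99 #3:3@98] asks=[-]
After op 6 cancel(order #4): fills=none; bids=[#2:1@99 #3:3@98] asks=[-]
After op 7 [order #5] limit_buy(price=100, qty=6): fills=none; bids=[#5:6@100 #2:1@99 #3:3@98] asks=[-]
After op 8 [order #6] limit_sell(price=96, qty=8): fills=#5x#6:6@100 #2x#6:1@99 #3x#6:1@98; bids=[#3:2@98] asks=[-]
After op 9 cancel(order #1): fills=none; bids=[#3:2@98] asks=[-]

Answer: BIDS (highest first):
  #3: 2@98
ASKS (lowest first):
  (empty)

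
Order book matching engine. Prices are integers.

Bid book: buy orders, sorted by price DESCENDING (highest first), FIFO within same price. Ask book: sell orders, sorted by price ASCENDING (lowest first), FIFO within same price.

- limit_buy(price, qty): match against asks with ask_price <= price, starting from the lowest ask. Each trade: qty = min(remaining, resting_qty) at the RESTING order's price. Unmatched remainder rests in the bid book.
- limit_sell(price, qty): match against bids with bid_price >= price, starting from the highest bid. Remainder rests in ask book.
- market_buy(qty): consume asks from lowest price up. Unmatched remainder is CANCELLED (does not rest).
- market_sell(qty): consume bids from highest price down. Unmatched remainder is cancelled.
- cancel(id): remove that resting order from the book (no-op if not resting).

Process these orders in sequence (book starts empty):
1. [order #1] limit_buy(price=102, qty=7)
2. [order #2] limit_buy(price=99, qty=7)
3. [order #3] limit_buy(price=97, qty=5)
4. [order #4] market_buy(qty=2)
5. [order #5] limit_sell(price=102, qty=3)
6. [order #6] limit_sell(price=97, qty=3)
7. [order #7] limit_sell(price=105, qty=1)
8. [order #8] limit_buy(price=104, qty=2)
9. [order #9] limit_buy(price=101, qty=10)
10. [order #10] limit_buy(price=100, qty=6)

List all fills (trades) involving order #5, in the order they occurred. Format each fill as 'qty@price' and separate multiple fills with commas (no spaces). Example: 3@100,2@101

Answer: 3@102

Derivation:
After op 1 [order #1] limit_buy(price=102, qty=7): fills=none; bids=[#1:7@102] asks=[-]
After op 2 [order #2] limit_buy(price=99, qty=7): fills=none; bids=[#1:7@102 #2:7@99] asks=[-]
After op 3 [order #3] limit_buy(price=97, qty=5): fills=none; bids=[#1:7@102 #2:7@99 #3:5@97] asks=[-]
After op 4 [order #4] market_buy(qty=2): fills=none; bids=[#1:7@102 #2:7@99 #3:5@97] asks=[-]
After op 5 [order #5] limit_sell(price=102, qty=3): fills=#1x#5:3@102; bids=[#1:4@102 #2:7@99 #3:5@97] asks=[-]
After op 6 [order #6] limit_sell(price=97, qty=3): fills=#1x#6:3@102; bids=[#1:1@102 #2:7@99 #3:5@97] asks=[-]
After op 7 [order #7] limit_sell(price=105, qty=1): fills=none; bids=[#1:1@102 #2:7@99 #3:5@97] asks=[#7:1@105]
After op 8 [order #8] limit_buy(price=104, qty=2): fills=none; bids=[#8:2@104 #1:1@102 #2:7@99 #3:5@97] asks=[#7:1@105]
After op 9 [order #9] limit_buy(price=101, qty=10): fills=none; bids=[#8:2@104 #1:1@102 #9:10@101 #2:7@99 #3:5@97] asks=[#7:1@105]
After op 10 [order #10] limit_buy(price=100, qty=6): fills=none; bids=[#8:2@104 #1:1@102 #9:10@101 #10:6@100 #2:7@99 #3:5@97] asks=[#7:1@105]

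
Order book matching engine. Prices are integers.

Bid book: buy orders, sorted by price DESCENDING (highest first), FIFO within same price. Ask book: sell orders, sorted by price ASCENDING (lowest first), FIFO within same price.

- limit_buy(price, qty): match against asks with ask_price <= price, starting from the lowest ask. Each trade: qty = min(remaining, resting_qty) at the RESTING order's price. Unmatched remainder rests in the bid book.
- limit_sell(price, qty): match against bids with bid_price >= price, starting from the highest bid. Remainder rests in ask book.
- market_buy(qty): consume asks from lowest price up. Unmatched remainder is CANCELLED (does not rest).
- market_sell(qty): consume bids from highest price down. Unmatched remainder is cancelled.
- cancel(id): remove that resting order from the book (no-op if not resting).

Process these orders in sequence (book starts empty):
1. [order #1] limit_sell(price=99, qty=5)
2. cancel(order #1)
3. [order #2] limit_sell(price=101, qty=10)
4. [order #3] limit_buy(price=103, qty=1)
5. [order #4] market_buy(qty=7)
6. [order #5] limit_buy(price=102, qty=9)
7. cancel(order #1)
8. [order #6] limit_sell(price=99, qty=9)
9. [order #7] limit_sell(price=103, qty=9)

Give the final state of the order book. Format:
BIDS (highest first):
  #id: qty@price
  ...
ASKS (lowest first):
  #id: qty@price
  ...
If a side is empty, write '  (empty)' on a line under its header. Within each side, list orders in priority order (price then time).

Answer: BIDS (highest first):
  (empty)
ASKS (lowest first):
  #6: 2@99
  #7: 9@103

Derivation:
After op 1 [order #1] limit_sell(price=99, qty=5): fills=none; bids=[-] asks=[#1:5@99]
After op 2 cancel(order #1): fills=none; bids=[-] asks=[-]
After op 3 [order #2] limit_sell(price=101, qty=10): fills=none; bids=[-] asks=[#2:10@101]
After op 4 [order #3] limit_buy(price=103, qty=1): fills=#3x#2:1@101; bids=[-] asks=[#2:9@101]
After op 5 [order #4] market_buy(qty=7): fills=#4x#2:7@101; bids=[-] asks=[#2:2@101]
After op 6 [order #5] limit_buy(price=102, qty=9): fills=#5x#2:2@101; bids=[#5:7@102] asks=[-]
After op 7 cancel(order #1): fills=none; bids=[#5:7@102] asks=[-]
After op 8 [order #6] limit_sell(price=99, qty=9): fills=#5x#6:7@102; bids=[-] asks=[#6:2@99]
After op 9 [order #7] limit_sell(price=103, qty=9): fills=none; bids=[-] asks=[#6:2@99 #7:9@103]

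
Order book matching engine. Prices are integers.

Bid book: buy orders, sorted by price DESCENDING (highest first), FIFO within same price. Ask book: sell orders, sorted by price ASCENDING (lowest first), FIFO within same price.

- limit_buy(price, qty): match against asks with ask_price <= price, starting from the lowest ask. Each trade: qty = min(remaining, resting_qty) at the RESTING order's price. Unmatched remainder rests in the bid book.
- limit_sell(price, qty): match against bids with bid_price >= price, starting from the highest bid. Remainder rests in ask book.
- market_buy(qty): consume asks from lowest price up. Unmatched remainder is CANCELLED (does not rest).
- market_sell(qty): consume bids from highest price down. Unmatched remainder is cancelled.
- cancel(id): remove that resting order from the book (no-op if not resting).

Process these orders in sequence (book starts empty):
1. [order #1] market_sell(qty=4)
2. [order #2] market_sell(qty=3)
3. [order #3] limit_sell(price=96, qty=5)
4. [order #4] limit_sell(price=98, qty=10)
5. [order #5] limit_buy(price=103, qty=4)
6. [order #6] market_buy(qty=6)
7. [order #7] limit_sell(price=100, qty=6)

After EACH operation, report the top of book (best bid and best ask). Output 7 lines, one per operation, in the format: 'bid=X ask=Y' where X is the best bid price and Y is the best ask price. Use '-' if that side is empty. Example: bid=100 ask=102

Answer: bid=- ask=-
bid=- ask=-
bid=- ask=96
bid=- ask=96
bid=- ask=96
bid=- ask=98
bid=- ask=98

Derivation:
After op 1 [order #1] market_sell(qty=4): fills=none; bids=[-] asks=[-]
After op 2 [order #2] market_sell(qty=3): fills=none; bids=[-] asks=[-]
After op 3 [order #3] limit_sell(price=96, qty=5): fills=none; bids=[-] asks=[#3:5@96]
After op 4 [order #4] limit_sell(price=98, qty=10): fills=none; bids=[-] asks=[#3:5@96 #4:10@98]
After op 5 [order #5] limit_buy(price=103, qty=4): fills=#5x#3:4@96; bids=[-] asks=[#3:1@96 #4:10@98]
After op 6 [order #6] market_buy(qty=6): fills=#6x#3:1@96 #6x#4:5@98; bids=[-] asks=[#4:5@98]
After op 7 [order #7] limit_sell(price=100, qty=6): fills=none; bids=[-] asks=[#4:5@98 #7:6@100]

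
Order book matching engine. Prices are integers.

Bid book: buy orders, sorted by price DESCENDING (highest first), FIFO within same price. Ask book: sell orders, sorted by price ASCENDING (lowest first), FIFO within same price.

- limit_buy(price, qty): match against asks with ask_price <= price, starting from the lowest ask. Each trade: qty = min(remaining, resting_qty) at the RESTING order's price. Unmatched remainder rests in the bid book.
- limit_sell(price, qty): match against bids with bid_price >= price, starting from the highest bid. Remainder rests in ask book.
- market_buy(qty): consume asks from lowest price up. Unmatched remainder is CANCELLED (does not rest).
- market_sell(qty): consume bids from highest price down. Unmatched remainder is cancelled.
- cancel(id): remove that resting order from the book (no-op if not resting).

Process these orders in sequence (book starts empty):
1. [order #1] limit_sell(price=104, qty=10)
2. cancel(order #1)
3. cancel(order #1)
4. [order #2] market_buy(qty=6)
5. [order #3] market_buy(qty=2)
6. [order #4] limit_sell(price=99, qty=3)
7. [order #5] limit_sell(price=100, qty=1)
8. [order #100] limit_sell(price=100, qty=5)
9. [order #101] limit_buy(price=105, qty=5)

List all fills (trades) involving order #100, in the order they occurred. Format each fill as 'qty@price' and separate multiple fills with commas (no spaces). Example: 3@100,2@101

Answer: 1@100

Derivation:
After op 1 [order #1] limit_sell(price=104, qty=10): fills=none; bids=[-] asks=[#1:10@104]
After op 2 cancel(order #1): fills=none; bids=[-] asks=[-]
After op 3 cancel(order #1): fills=none; bids=[-] asks=[-]
After op 4 [order #2] market_buy(qty=6): fills=none; bids=[-] asks=[-]
After op 5 [order #3] market_buy(qty=2): fills=none; bids=[-] asks=[-]
After op 6 [order #4] limit_sell(price=99, qty=3): fills=none; bids=[-] asks=[#4:3@99]
After op 7 [order #5] limit_sell(price=100, qty=1): fills=none; bids=[-] asks=[#4:3@99 #5:1@100]
After op 8 [order #100] limit_sell(price=100, qty=5): fills=none; bids=[-] asks=[#4:3@99 #5:1@100 #100:5@100]
After op 9 [order #101] limit_buy(price=105, qty=5): fills=#101x#4:3@99 #101x#5:1@100 #101x#100:1@100; bids=[-] asks=[#100:4@100]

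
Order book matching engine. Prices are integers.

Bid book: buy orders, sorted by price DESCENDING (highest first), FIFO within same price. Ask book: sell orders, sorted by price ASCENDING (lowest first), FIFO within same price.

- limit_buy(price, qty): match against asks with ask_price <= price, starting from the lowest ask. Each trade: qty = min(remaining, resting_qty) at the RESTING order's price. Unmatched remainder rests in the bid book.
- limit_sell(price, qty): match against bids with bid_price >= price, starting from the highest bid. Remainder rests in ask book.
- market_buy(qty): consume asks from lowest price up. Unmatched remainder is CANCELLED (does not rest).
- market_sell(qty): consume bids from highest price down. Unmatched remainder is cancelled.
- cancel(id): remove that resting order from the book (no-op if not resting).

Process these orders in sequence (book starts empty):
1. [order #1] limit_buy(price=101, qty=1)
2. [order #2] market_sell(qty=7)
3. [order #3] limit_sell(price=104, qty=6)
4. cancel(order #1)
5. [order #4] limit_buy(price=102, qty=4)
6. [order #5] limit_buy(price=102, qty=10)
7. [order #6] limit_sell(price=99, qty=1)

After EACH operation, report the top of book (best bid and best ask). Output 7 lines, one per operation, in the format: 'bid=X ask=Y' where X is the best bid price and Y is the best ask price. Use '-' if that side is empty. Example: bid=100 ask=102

After op 1 [order #1] limit_buy(price=101, qty=1): fills=none; bids=[#1:1@101] asks=[-]
After op 2 [order #2] market_sell(qty=7): fills=#1x#2:1@101; bids=[-] asks=[-]
After op 3 [order #3] limit_sell(price=104, qty=6): fills=none; bids=[-] asks=[#3:6@104]
After op 4 cancel(order #1): fills=none; bids=[-] asks=[#3:6@104]
After op 5 [order #4] limit_buy(price=102, qty=4): fills=none; bids=[#4:4@102] asks=[#3:6@104]
After op 6 [order #5] limit_buy(price=102, qty=10): fills=none; bids=[#4:4@102 #5:10@102] asks=[#3:6@104]
After op 7 [order #6] limit_sell(price=99, qty=1): fills=#4x#6:1@102; bids=[#4:3@102 #5:10@102] asks=[#3:6@104]

Answer: bid=101 ask=-
bid=- ask=-
bid=- ask=104
bid=- ask=104
bid=102 ask=104
bid=102 ask=104
bid=102 ask=104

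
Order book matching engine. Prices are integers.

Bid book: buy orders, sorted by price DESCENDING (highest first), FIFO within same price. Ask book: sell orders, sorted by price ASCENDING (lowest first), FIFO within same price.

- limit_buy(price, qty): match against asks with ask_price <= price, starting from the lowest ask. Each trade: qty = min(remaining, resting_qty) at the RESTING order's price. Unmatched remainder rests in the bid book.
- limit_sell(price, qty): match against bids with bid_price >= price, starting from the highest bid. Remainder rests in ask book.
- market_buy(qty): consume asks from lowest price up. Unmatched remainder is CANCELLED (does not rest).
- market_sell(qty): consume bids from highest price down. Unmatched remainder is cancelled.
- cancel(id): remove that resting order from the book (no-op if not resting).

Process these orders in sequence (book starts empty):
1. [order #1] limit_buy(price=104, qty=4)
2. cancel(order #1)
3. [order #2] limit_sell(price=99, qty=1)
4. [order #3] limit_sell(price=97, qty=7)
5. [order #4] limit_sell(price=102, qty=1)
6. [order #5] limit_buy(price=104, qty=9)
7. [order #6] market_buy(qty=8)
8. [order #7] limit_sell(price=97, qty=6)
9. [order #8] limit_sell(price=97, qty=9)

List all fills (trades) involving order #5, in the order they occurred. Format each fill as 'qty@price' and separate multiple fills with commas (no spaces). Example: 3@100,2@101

After op 1 [order #1] limit_buy(price=104, qty=4): fills=none; bids=[#1:4@104] asks=[-]
After op 2 cancel(order #1): fills=none; bids=[-] asks=[-]
After op 3 [order #2] limit_sell(price=99, qty=1): fills=none; bids=[-] asks=[#2:1@99]
After op 4 [order #3] limit_sell(price=97, qty=7): fills=none; bids=[-] asks=[#3:7@97 #2:1@99]
After op 5 [order #4] limit_sell(price=102, qty=1): fills=none; bids=[-] asks=[#3:7@97 #2:1@99 #4:1@102]
After op 6 [order #5] limit_buy(price=104, qty=9): fills=#5x#3:7@97 #5x#2:1@99 #5x#4:1@102; bids=[-] asks=[-]
After op 7 [order #6] market_buy(qty=8): fills=none; bids=[-] asks=[-]
After op 8 [order #7] limit_sell(price=97, qty=6): fills=none; bids=[-] asks=[#7:6@97]
After op 9 [order #8] limit_sell(price=97, qty=9): fills=none; bids=[-] asks=[#7:6@97 #8:9@97]

Answer: 7@97,1@99,1@102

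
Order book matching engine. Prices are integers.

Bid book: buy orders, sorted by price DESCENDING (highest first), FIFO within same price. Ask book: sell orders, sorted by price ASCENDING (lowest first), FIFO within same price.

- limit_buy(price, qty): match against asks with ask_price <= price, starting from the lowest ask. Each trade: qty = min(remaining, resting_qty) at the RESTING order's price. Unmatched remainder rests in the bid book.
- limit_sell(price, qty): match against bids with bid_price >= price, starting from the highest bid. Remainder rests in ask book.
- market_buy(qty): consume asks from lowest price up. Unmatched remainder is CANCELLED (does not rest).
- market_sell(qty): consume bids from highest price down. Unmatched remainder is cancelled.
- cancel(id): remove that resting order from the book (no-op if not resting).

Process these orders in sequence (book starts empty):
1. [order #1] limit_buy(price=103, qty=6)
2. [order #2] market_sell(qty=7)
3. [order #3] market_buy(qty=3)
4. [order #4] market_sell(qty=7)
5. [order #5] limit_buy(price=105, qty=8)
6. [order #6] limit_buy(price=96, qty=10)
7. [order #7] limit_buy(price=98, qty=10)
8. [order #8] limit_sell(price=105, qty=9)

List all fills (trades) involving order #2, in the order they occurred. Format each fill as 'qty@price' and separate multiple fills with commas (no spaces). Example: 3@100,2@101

After op 1 [order #1] limit_buy(price=103, qty=6): fills=none; bids=[#1:6@103] asks=[-]
After op 2 [order #2] market_sell(qty=7): fills=#1x#2:6@103; bids=[-] asks=[-]
After op 3 [order #3] market_buy(qty=3): fills=none; bids=[-] asks=[-]
After op 4 [order #4] market_sell(qty=7): fills=none; bids=[-] asks=[-]
After op 5 [order #5] limit_buy(price=105, qty=8): fills=none; bids=[#5:8@105] asks=[-]
After op 6 [order #6] limit_buy(price=96, qty=10): fills=none; bids=[#5:8@105 #6:10@96] asks=[-]
After op 7 [order #7] limit_buy(price=98, qty=10): fills=none; bids=[#5:8@105 #7:10@98 #6:10@96] asks=[-]
After op 8 [order #8] limit_sell(price=105, qty=9): fills=#5x#8:8@105; bids=[#7:10@98 #6:10@96] asks=[#8:1@105]

Answer: 6@103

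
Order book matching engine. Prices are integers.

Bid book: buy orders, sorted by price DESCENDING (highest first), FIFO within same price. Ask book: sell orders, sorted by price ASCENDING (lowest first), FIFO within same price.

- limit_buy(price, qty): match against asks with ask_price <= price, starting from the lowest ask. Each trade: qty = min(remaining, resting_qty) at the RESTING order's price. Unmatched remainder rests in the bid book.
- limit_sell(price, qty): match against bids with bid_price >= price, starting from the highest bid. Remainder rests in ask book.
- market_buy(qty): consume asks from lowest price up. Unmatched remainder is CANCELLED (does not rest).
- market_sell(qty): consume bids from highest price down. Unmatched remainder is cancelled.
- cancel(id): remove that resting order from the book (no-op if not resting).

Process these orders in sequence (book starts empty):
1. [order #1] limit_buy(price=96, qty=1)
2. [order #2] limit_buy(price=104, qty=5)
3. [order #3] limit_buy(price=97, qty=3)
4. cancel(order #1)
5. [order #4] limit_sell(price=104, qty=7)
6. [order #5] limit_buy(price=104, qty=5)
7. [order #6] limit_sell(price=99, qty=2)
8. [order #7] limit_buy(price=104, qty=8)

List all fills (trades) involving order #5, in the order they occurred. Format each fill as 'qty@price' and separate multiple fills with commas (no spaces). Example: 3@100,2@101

After op 1 [order #1] limit_buy(price=96, qty=1): fills=none; bids=[#1:1@96] asks=[-]
After op 2 [order #2] limit_buy(price=104, qty=5): fills=none; bids=[#2:5@104 #1:1@96] asks=[-]
After op 3 [order #3] limit_buy(price=97, qty=3): fills=none; bids=[#2:5@104 #3:3@97 #1:1@96] asks=[-]
After op 4 cancel(order #1): fills=none; bids=[#2:5@104 #3:3@97] asks=[-]
After op 5 [order #4] limit_sell(price=104, qty=7): fills=#2x#4:5@104; bids=[#3:3@97] asks=[#4:2@104]
After op 6 [order #5] limit_buy(price=104, qty=5): fills=#5x#4:2@104; bids=[#5:3@104 #3:3@97] asks=[-]
After op 7 [order #6] limit_sell(price=99, qty=2): fills=#5x#6:2@104; bids=[#5:1@104 #3:3@97] asks=[-]
After op 8 [order #7] limit_buy(price=104, qty=8): fills=none; bids=[#5:1@104 #7:8@104 #3:3@97] asks=[-]

Answer: 2@104,2@104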